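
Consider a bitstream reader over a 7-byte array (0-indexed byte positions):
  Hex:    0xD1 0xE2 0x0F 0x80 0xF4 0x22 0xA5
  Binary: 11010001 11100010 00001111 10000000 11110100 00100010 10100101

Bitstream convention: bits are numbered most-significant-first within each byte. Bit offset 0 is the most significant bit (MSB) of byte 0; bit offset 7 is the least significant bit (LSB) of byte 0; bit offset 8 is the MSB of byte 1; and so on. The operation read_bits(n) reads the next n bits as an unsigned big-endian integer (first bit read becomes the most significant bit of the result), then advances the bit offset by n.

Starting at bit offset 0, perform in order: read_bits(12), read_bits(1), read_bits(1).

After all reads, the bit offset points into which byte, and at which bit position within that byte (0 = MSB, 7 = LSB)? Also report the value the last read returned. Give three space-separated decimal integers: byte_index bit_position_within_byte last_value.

Answer: 1 6 0

Derivation:
Read 1: bits[0:12] width=12 -> value=3358 (bin 110100011110); offset now 12 = byte 1 bit 4; 44 bits remain
Read 2: bits[12:13] width=1 -> value=0 (bin 0); offset now 13 = byte 1 bit 5; 43 bits remain
Read 3: bits[13:14] width=1 -> value=0 (bin 0); offset now 14 = byte 1 bit 6; 42 bits remain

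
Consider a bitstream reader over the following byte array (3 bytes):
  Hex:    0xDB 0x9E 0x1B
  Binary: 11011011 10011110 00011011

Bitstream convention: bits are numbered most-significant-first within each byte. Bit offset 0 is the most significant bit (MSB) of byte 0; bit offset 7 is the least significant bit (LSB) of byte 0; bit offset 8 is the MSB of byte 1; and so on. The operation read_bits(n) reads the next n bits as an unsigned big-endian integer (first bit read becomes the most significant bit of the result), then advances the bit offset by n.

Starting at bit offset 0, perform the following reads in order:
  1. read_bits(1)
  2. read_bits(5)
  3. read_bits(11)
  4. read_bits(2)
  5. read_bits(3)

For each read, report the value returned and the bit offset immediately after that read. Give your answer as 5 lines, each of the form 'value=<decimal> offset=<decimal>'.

Read 1: bits[0:1] width=1 -> value=1 (bin 1); offset now 1 = byte 0 bit 1; 23 bits remain
Read 2: bits[1:6] width=5 -> value=22 (bin 10110); offset now 6 = byte 0 bit 6; 18 bits remain
Read 3: bits[6:17] width=11 -> value=1852 (bin 11100111100); offset now 17 = byte 2 bit 1; 7 bits remain
Read 4: bits[17:19] width=2 -> value=0 (bin 00); offset now 19 = byte 2 bit 3; 5 bits remain
Read 5: bits[19:22] width=3 -> value=6 (bin 110); offset now 22 = byte 2 bit 6; 2 bits remain

Answer: value=1 offset=1
value=22 offset=6
value=1852 offset=17
value=0 offset=19
value=6 offset=22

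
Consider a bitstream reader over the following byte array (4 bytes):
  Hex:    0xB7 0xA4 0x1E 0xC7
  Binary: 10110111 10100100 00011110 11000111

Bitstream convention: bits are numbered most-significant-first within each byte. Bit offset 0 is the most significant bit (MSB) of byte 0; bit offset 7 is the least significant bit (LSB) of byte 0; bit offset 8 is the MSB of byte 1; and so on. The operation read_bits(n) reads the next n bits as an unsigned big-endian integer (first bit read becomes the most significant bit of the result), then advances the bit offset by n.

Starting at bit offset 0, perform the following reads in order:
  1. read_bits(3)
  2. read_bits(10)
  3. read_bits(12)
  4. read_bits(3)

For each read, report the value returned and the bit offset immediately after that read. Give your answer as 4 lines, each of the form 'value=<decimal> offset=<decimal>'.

Read 1: bits[0:3] width=3 -> value=5 (bin 101); offset now 3 = byte 0 bit 3; 29 bits remain
Read 2: bits[3:13] width=10 -> value=756 (bin 1011110100); offset now 13 = byte 1 bit 5; 19 bits remain
Read 3: bits[13:25] width=12 -> value=2109 (bin 100000111101); offset now 25 = byte 3 bit 1; 7 bits remain
Read 4: bits[25:28] width=3 -> value=4 (bin 100); offset now 28 = byte 3 bit 4; 4 bits remain

Answer: value=5 offset=3
value=756 offset=13
value=2109 offset=25
value=4 offset=28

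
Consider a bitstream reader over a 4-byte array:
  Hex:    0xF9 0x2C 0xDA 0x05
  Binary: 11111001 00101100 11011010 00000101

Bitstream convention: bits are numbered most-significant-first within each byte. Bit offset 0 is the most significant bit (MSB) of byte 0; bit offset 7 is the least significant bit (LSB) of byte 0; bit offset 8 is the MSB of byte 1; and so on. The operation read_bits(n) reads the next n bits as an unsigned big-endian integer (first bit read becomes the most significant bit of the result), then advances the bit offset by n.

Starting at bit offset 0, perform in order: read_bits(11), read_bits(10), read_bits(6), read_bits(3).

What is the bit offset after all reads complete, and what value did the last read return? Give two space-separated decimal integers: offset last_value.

Answer: 30 1

Derivation:
Read 1: bits[0:11] width=11 -> value=1993 (bin 11111001001); offset now 11 = byte 1 bit 3; 21 bits remain
Read 2: bits[11:21] width=10 -> value=411 (bin 0110011011); offset now 21 = byte 2 bit 5; 11 bits remain
Read 3: bits[21:27] width=6 -> value=16 (bin 010000); offset now 27 = byte 3 bit 3; 5 bits remain
Read 4: bits[27:30] width=3 -> value=1 (bin 001); offset now 30 = byte 3 bit 6; 2 bits remain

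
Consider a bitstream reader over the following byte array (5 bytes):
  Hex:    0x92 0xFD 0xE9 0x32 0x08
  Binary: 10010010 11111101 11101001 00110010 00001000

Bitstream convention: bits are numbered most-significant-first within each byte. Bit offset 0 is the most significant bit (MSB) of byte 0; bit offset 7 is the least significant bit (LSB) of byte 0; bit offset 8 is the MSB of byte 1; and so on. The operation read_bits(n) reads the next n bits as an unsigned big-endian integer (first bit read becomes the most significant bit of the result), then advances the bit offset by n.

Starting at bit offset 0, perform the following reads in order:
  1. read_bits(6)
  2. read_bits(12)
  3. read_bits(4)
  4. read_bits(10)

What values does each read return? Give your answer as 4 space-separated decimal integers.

Answer: 36 3063 10 306

Derivation:
Read 1: bits[0:6] width=6 -> value=36 (bin 100100); offset now 6 = byte 0 bit 6; 34 bits remain
Read 2: bits[6:18] width=12 -> value=3063 (bin 101111110111); offset now 18 = byte 2 bit 2; 22 bits remain
Read 3: bits[18:22] width=4 -> value=10 (bin 1010); offset now 22 = byte 2 bit 6; 18 bits remain
Read 4: bits[22:32] width=10 -> value=306 (bin 0100110010); offset now 32 = byte 4 bit 0; 8 bits remain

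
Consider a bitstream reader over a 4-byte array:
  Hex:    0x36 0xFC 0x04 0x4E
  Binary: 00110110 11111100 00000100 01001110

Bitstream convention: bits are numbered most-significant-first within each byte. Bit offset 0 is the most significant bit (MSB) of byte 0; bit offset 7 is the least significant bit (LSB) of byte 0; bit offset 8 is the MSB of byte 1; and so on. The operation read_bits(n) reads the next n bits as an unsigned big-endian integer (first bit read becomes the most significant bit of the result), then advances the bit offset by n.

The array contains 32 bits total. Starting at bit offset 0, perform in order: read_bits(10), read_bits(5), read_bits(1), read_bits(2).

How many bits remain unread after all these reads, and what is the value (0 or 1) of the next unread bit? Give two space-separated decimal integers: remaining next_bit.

Answer: 14 0

Derivation:
Read 1: bits[0:10] width=10 -> value=219 (bin 0011011011); offset now 10 = byte 1 bit 2; 22 bits remain
Read 2: bits[10:15] width=5 -> value=30 (bin 11110); offset now 15 = byte 1 bit 7; 17 bits remain
Read 3: bits[15:16] width=1 -> value=0 (bin 0); offset now 16 = byte 2 bit 0; 16 bits remain
Read 4: bits[16:18] width=2 -> value=0 (bin 00); offset now 18 = byte 2 bit 2; 14 bits remain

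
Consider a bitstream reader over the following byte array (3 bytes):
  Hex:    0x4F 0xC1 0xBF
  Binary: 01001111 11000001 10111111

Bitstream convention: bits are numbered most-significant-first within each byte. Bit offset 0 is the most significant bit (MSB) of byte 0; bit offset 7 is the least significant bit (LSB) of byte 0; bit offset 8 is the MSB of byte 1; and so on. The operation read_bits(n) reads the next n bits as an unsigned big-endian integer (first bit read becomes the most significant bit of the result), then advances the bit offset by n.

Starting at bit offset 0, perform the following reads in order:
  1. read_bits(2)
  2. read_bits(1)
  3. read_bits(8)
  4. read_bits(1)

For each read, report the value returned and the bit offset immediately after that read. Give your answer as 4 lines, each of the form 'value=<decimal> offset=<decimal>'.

Answer: value=1 offset=2
value=0 offset=3
value=126 offset=11
value=0 offset=12

Derivation:
Read 1: bits[0:2] width=2 -> value=1 (bin 01); offset now 2 = byte 0 bit 2; 22 bits remain
Read 2: bits[2:3] width=1 -> value=0 (bin 0); offset now 3 = byte 0 bit 3; 21 bits remain
Read 3: bits[3:11] width=8 -> value=126 (bin 01111110); offset now 11 = byte 1 bit 3; 13 bits remain
Read 4: bits[11:12] width=1 -> value=0 (bin 0); offset now 12 = byte 1 bit 4; 12 bits remain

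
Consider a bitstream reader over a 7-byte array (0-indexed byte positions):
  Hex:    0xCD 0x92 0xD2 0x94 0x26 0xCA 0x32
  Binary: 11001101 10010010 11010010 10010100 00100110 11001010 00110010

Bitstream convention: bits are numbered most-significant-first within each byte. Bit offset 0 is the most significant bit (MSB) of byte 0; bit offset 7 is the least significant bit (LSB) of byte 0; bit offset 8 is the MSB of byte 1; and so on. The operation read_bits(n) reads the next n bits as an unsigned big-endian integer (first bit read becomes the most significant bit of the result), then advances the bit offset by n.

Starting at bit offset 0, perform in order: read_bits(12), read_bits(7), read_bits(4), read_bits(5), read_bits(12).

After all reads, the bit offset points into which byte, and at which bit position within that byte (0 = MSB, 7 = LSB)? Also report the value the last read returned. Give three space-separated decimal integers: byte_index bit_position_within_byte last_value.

Answer: 5 0 1062

Derivation:
Read 1: bits[0:12] width=12 -> value=3289 (bin 110011011001); offset now 12 = byte 1 bit 4; 44 bits remain
Read 2: bits[12:19] width=7 -> value=22 (bin 0010110); offset now 19 = byte 2 bit 3; 37 bits remain
Read 3: bits[19:23] width=4 -> value=9 (bin 1001); offset now 23 = byte 2 bit 7; 33 bits remain
Read 4: bits[23:28] width=5 -> value=9 (bin 01001); offset now 28 = byte 3 bit 4; 28 bits remain
Read 5: bits[28:40] width=12 -> value=1062 (bin 010000100110); offset now 40 = byte 5 bit 0; 16 bits remain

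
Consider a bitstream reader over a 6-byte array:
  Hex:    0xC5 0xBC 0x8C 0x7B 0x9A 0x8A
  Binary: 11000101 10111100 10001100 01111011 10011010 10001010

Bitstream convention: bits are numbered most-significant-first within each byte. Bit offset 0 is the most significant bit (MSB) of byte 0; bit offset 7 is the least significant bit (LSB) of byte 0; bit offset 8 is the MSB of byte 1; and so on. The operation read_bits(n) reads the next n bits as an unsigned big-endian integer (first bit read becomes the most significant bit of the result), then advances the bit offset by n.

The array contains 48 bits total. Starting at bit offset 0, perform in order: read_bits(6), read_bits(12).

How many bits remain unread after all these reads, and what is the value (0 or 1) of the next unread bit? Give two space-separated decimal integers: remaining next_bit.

Read 1: bits[0:6] width=6 -> value=49 (bin 110001); offset now 6 = byte 0 bit 6; 42 bits remain
Read 2: bits[6:18] width=12 -> value=1778 (bin 011011110010); offset now 18 = byte 2 bit 2; 30 bits remain

Answer: 30 0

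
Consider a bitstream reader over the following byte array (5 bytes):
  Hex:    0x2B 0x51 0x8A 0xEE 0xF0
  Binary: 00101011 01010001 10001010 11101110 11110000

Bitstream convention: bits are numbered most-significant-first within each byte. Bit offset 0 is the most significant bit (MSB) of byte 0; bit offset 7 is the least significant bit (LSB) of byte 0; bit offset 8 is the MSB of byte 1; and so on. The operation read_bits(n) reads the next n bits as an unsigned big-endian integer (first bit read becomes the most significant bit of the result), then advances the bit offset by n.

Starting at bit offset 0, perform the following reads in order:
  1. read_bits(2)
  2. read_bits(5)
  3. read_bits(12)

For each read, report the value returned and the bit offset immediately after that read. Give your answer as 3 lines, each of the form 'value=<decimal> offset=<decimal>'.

Read 1: bits[0:2] width=2 -> value=0 (bin 00); offset now 2 = byte 0 bit 2; 38 bits remain
Read 2: bits[2:7] width=5 -> value=21 (bin 10101); offset now 7 = byte 0 bit 7; 33 bits remain
Read 3: bits[7:19] width=12 -> value=2700 (bin 101010001100); offset now 19 = byte 2 bit 3; 21 bits remain

Answer: value=0 offset=2
value=21 offset=7
value=2700 offset=19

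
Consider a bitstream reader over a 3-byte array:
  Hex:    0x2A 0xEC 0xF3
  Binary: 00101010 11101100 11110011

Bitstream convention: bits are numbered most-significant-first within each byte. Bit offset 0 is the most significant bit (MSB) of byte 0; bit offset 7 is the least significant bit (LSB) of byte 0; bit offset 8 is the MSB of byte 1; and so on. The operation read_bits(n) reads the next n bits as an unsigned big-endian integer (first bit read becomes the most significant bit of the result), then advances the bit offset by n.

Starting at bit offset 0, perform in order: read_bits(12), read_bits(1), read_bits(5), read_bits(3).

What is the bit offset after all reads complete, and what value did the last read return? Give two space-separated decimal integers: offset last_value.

Answer: 21 6

Derivation:
Read 1: bits[0:12] width=12 -> value=686 (bin 001010101110); offset now 12 = byte 1 bit 4; 12 bits remain
Read 2: bits[12:13] width=1 -> value=1 (bin 1); offset now 13 = byte 1 bit 5; 11 bits remain
Read 3: bits[13:18] width=5 -> value=19 (bin 10011); offset now 18 = byte 2 bit 2; 6 bits remain
Read 4: bits[18:21] width=3 -> value=6 (bin 110); offset now 21 = byte 2 bit 5; 3 bits remain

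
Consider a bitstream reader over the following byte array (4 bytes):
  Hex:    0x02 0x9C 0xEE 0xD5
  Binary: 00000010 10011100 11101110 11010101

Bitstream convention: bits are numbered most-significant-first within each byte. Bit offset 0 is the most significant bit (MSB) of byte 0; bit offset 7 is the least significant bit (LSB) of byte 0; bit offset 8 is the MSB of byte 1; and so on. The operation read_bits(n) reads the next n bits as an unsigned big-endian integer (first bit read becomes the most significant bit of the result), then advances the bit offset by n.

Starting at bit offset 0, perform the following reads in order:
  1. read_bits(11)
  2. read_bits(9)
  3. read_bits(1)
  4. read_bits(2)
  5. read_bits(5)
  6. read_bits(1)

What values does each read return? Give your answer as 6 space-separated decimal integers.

Read 1: bits[0:11] width=11 -> value=20 (bin 00000010100); offset now 11 = byte 1 bit 3; 21 bits remain
Read 2: bits[11:20] width=9 -> value=462 (bin 111001110); offset now 20 = byte 2 bit 4; 12 bits remain
Read 3: bits[20:21] width=1 -> value=1 (bin 1); offset now 21 = byte 2 bit 5; 11 bits remain
Read 4: bits[21:23] width=2 -> value=3 (bin 11); offset now 23 = byte 2 bit 7; 9 bits remain
Read 5: bits[23:28] width=5 -> value=13 (bin 01101); offset now 28 = byte 3 bit 4; 4 bits remain
Read 6: bits[28:29] width=1 -> value=0 (bin 0); offset now 29 = byte 3 bit 5; 3 bits remain

Answer: 20 462 1 3 13 0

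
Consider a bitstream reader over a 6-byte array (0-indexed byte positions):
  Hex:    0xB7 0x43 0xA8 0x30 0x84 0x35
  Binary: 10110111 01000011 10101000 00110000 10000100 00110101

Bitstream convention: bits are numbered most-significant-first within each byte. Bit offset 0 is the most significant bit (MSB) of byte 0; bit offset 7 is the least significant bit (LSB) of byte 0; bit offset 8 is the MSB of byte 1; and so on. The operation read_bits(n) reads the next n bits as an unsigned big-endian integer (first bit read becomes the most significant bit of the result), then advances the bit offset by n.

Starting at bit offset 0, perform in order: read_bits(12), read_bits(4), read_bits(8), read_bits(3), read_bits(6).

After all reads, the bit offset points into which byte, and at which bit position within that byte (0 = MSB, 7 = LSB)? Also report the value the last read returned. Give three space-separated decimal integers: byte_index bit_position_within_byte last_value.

Answer: 4 1 33

Derivation:
Read 1: bits[0:12] width=12 -> value=2932 (bin 101101110100); offset now 12 = byte 1 bit 4; 36 bits remain
Read 2: bits[12:16] width=4 -> value=3 (bin 0011); offset now 16 = byte 2 bit 0; 32 bits remain
Read 3: bits[16:24] width=8 -> value=168 (bin 10101000); offset now 24 = byte 3 bit 0; 24 bits remain
Read 4: bits[24:27] width=3 -> value=1 (bin 001); offset now 27 = byte 3 bit 3; 21 bits remain
Read 5: bits[27:33] width=6 -> value=33 (bin 100001); offset now 33 = byte 4 bit 1; 15 bits remain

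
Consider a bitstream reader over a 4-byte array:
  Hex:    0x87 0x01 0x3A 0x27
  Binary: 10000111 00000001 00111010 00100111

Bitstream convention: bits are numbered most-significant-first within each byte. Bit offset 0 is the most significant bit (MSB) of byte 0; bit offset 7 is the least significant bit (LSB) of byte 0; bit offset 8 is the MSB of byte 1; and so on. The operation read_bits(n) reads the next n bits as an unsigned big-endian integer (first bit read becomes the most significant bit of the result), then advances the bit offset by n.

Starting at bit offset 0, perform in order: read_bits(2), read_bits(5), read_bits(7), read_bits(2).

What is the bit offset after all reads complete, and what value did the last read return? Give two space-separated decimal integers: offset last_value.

Read 1: bits[0:2] width=2 -> value=2 (bin 10); offset now 2 = byte 0 bit 2; 30 bits remain
Read 2: bits[2:7] width=5 -> value=3 (bin 00011); offset now 7 = byte 0 bit 7; 25 bits remain
Read 3: bits[7:14] width=7 -> value=64 (bin 1000000); offset now 14 = byte 1 bit 6; 18 bits remain
Read 4: bits[14:16] width=2 -> value=1 (bin 01); offset now 16 = byte 2 bit 0; 16 bits remain

Answer: 16 1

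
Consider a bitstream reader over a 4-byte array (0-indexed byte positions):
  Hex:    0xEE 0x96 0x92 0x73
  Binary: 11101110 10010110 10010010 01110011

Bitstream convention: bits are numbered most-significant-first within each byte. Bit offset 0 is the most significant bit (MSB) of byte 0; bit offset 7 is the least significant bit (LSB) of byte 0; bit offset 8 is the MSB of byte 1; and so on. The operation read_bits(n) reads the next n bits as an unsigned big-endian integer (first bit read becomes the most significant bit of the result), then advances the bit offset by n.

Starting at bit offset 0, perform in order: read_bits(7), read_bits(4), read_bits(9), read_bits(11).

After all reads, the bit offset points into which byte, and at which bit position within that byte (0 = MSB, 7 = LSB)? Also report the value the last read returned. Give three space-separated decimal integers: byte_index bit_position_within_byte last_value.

Answer: 3 7 313

Derivation:
Read 1: bits[0:7] width=7 -> value=119 (bin 1110111); offset now 7 = byte 0 bit 7; 25 bits remain
Read 2: bits[7:11] width=4 -> value=4 (bin 0100); offset now 11 = byte 1 bit 3; 21 bits remain
Read 3: bits[11:20] width=9 -> value=361 (bin 101101001); offset now 20 = byte 2 bit 4; 12 bits remain
Read 4: bits[20:31] width=11 -> value=313 (bin 00100111001); offset now 31 = byte 3 bit 7; 1 bits remain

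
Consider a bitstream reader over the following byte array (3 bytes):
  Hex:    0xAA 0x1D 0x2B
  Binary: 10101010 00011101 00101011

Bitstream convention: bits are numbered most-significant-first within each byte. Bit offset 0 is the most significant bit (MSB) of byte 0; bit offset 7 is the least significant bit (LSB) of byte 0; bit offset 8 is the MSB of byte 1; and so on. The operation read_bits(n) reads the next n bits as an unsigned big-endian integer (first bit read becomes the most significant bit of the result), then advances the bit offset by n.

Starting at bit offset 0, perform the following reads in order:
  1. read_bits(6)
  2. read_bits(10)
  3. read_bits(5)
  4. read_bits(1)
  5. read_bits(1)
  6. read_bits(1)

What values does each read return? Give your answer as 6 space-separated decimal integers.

Read 1: bits[0:6] width=6 -> value=42 (bin 101010); offset now 6 = byte 0 bit 6; 18 bits remain
Read 2: bits[6:16] width=10 -> value=541 (bin 1000011101); offset now 16 = byte 2 bit 0; 8 bits remain
Read 3: bits[16:21] width=5 -> value=5 (bin 00101); offset now 21 = byte 2 bit 5; 3 bits remain
Read 4: bits[21:22] width=1 -> value=0 (bin 0); offset now 22 = byte 2 bit 6; 2 bits remain
Read 5: bits[22:23] width=1 -> value=1 (bin 1); offset now 23 = byte 2 bit 7; 1 bits remain
Read 6: bits[23:24] width=1 -> value=1 (bin 1); offset now 24 = byte 3 bit 0; 0 bits remain

Answer: 42 541 5 0 1 1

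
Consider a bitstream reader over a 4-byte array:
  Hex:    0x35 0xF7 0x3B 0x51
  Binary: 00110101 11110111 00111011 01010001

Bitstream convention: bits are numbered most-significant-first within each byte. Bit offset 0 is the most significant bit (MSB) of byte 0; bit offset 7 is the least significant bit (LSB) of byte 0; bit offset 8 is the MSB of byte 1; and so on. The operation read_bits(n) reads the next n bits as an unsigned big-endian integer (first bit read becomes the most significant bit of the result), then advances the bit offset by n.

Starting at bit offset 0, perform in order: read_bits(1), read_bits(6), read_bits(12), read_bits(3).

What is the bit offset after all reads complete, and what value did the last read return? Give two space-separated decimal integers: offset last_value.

Answer: 22 6

Derivation:
Read 1: bits[0:1] width=1 -> value=0 (bin 0); offset now 1 = byte 0 bit 1; 31 bits remain
Read 2: bits[1:7] width=6 -> value=26 (bin 011010); offset now 7 = byte 0 bit 7; 25 bits remain
Read 3: bits[7:19] width=12 -> value=4025 (bin 111110111001); offset now 19 = byte 2 bit 3; 13 bits remain
Read 4: bits[19:22] width=3 -> value=6 (bin 110); offset now 22 = byte 2 bit 6; 10 bits remain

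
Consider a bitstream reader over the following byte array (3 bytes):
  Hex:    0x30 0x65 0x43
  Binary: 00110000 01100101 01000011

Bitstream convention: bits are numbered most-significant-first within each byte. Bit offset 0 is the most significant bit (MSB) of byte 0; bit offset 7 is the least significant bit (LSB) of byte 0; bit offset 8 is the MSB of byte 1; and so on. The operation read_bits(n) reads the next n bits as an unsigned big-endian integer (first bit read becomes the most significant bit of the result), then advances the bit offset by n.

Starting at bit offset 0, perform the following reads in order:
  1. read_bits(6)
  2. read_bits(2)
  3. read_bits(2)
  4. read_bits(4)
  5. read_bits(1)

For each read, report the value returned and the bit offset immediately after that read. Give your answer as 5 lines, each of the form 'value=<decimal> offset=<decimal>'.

Read 1: bits[0:6] width=6 -> value=12 (bin 001100); offset now 6 = byte 0 bit 6; 18 bits remain
Read 2: bits[6:8] width=2 -> value=0 (bin 00); offset now 8 = byte 1 bit 0; 16 bits remain
Read 3: bits[8:10] width=2 -> value=1 (bin 01); offset now 10 = byte 1 bit 2; 14 bits remain
Read 4: bits[10:14] width=4 -> value=9 (bin 1001); offset now 14 = byte 1 bit 6; 10 bits remain
Read 5: bits[14:15] width=1 -> value=0 (bin 0); offset now 15 = byte 1 bit 7; 9 bits remain

Answer: value=12 offset=6
value=0 offset=8
value=1 offset=10
value=9 offset=14
value=0 offset=15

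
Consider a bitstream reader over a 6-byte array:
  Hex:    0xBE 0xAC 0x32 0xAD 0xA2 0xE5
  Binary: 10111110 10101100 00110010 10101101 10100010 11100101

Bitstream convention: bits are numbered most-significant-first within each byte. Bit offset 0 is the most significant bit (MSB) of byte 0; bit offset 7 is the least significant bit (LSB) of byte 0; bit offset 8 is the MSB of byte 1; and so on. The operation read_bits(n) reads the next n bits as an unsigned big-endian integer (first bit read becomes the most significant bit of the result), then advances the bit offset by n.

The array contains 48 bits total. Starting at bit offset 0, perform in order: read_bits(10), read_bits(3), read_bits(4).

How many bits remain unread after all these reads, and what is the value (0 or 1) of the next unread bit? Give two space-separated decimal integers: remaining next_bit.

Answer: 31 0

Derivation:
Read 1: bits[0:10] width=10 -> value=762 (bin 1011111010); offset now 10 = byte 1 bit 2; 38 bits remain
Read 2: bits[10:13] width=3 -> value=5 (bin 101); offset now 13 = byte 1 bit 5; 35 bits remain
Read 3: bits[13:17] width=4 -> value=8 (bin 1000); offset now 17 = byte 2 bit 1; 31 bits remain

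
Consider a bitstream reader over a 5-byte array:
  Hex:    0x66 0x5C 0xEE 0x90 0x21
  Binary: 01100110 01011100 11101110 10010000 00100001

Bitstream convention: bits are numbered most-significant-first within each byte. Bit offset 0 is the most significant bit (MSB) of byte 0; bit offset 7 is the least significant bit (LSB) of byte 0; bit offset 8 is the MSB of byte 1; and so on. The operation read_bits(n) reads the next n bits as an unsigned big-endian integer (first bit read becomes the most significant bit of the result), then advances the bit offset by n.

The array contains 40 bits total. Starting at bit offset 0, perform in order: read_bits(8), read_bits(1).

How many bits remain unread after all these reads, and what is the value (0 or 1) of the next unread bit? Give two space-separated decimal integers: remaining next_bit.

Answer: 31 1

Derivation:
Read 1: bits[0:8] width=8 -> value=102 (bin 01100110); offset now 8 = byte 1 bit 0; 32 bits remain
Read 2: bits[8:9] width=1 -> value=0 (bin 0); offset now 9 = byte 1 bit 1; 31 bits remain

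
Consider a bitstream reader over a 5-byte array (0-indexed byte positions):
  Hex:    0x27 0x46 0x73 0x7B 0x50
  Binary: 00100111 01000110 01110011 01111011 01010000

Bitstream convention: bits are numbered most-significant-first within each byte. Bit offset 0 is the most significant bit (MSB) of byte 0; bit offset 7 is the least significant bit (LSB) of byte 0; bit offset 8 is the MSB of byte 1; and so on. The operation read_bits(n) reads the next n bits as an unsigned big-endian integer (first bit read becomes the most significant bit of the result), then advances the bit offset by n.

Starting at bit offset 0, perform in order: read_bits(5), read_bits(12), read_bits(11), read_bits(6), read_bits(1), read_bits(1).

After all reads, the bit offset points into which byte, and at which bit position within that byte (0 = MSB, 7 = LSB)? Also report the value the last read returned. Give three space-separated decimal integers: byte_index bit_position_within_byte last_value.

Read 1: bits[0:5] width=5 -> value=4 (bin 00100); offset now 5 = byte 0 bit 5; 35 bits remain
Read 2: bits[5:17] width=12 -> value=3724 (bin 111010001100); offset now 17 = byte 2 bit 1; 23 bits remain
Read 3: bits[17:28] width=11 -> value=1847 (bin 11100110111); offset now 28 = byte 3 bit 4; 12 bits remain
Read 4: bits[28:34] width=6 -> value=45 (bin 101101); offset now 34 = byte 4 bit 2; 6 bits remain
Read 5: bits[34:35] width=1 -> value=0 (bin 0); offset now 35 = byte 4 bit 3; 5 bits remain
Read 6: bits[35:36] width=1 -> value=1 (bin 1); offset now 36 = byte 4 bit 4; 4 bits remain

Answer: 4 4 1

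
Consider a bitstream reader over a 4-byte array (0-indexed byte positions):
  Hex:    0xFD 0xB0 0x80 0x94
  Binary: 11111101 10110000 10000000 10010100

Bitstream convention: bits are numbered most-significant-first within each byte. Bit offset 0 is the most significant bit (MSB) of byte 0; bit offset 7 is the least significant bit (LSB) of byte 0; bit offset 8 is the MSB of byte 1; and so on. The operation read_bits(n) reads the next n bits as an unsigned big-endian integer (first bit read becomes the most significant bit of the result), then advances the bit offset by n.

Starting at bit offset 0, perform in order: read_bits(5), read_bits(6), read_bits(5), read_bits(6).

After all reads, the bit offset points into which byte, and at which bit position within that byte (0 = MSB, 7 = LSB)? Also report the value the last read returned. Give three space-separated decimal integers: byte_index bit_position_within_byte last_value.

Answer: 2 6 32

Derivation:
Read 1: bits[0:5] width=5 -> value=31 (bin 11111); offset now 5 = byte 0 bit 5; 27 bits remain
Read 2: bits[5:11] width=6 -> value=45 (bin 101101); offset now 11 = byte 1 bit 3; 21 bits remain
Read 3: bits[11:16] width=5 -> value=16 (bin 10000); offset now 16 = byte 2 bit 0; 16 bits remain
Read 4: bits[16:22] width=6 -> value=32 (bin 100000); offset now 22 = byte 2 bit 6; 10 bits remain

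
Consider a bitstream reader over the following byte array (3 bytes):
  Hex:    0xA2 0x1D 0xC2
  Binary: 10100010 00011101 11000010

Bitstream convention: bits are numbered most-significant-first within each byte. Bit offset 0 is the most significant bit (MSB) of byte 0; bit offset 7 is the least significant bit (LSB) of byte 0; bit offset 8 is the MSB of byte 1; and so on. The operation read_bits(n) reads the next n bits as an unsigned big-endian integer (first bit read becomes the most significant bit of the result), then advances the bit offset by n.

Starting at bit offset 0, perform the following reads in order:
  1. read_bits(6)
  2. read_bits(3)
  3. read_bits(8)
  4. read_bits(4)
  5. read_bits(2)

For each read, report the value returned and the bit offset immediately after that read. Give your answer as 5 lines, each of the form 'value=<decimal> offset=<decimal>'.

Answer: value=40 offset=6
value=4 offset=9
value=59 offset=17
value=8 offset=21
value=1 offset=23

Derivation:
Read 1: bits[0:6] width=6 -> value=40 (bin 101000); offset now 6 = byte 0 bit 6; 18 bits remain
Read 2: bits[6:9] width=3 -> value=4 (bin 100); offset now 9 = byte 1 bit 1; 15 bits remain
Read 3: bits[9:17] width=8 -> value=59 (bin 00111011); offset now 17 = byte 2 bit 1; 7 bits remain
Read 4: bits[17:21] width=4 -> value=8 (bin 1000); offset now 21 = byte 2 bit 5; 3 bits remain
Read 5: bits[21:23] width=2 -> value=1 (bin 01); offset now 23 = byte 2 bit 7; 1 bits remain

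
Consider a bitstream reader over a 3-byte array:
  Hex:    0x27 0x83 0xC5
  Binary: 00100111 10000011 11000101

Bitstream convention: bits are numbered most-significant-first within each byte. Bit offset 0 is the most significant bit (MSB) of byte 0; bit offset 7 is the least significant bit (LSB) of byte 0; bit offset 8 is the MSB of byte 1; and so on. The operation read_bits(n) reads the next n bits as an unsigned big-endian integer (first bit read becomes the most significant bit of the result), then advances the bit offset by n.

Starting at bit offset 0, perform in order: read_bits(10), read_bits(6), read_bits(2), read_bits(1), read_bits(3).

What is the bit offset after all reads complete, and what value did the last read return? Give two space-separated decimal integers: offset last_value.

Answer: 22 1

Derivation:
Read 1: bits[0:10] width=10 -> value=158 (bin 0010011110); offset now 10 = byte 1 bit 2; 14 bits remain
Read 2: bits[10:16] width=6 -> value=3 (bin 000011); offset now 16 = byte 2 bit 0; 8 bits remain
Read 3: bits[16:18] width=2 -> value=3 (bin 11); offset now 18 = byte 2 bit 2; 6 bits remain
Read 4: bits[18:19] width=1 -> value=0 (bin 0); offset now 19 = byte 2 bit 3; 5 bits remain
Read 5: bits[19:22] width=3 -> value=1 (bin 001); offset now 22 = byte 2 bit 6; 2 bits remain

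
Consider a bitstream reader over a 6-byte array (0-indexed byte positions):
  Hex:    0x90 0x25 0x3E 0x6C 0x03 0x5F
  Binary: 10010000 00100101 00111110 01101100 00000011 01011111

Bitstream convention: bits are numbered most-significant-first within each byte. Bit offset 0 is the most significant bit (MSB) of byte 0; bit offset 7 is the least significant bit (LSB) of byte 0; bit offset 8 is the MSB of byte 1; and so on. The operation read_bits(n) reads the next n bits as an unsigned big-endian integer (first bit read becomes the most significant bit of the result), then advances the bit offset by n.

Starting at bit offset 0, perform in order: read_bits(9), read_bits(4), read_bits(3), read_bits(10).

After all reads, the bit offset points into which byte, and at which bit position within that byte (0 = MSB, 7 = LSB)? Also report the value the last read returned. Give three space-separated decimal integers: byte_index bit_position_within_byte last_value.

Read 1: bits[0:9] width=9 -> value=288 (bin 100100000); offset now 9 = byte 1 bit 1; 39 bits remain
Read 2: bits[9:13] width=4 -> value=4 (bin 0100); offset now 13 = byte 1 bit 5; 35 bits remain
Read 3: bits[13:16] width=3 -> value=5 (bin 101); offset now 16 = byte 2 bit 0; 32 bits remain
Read 4: bits[16:26] width=10 -> value=249 (bin 0011111001); offset now 26 = byte 3 bit 2; 22 bits remain

Answer: 3 2 249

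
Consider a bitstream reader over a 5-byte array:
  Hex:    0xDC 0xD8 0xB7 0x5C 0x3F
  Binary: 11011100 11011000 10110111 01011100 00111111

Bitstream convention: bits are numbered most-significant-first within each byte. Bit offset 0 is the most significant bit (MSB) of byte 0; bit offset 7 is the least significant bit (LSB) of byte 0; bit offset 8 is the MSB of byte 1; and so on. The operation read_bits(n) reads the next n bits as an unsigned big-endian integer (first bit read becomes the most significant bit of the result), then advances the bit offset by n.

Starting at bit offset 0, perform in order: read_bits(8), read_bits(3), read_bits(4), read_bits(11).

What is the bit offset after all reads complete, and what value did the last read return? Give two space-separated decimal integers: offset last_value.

Answer: 26 733

Derivation:
Read 1: bits[0:8] width=8 -> value=220 (bin 11011100); offset now 8 = byte 1 bit 0; 32 bits remain
Read 2: bits[8:11] width=3 -> value=6 (bin 110); offset now 11 = byte 1 bit 3; 29 bits remain
Read 3: bits[11:15] width=4 -> value=12 (bin 1100); offset now 15 = byte 1 bit 7; 25 bits remain
Read 4: bits[15:26] width=11 -> value=733 (bin 01011011101); offset now 26 = byte 3 bit 2; 14 bits remain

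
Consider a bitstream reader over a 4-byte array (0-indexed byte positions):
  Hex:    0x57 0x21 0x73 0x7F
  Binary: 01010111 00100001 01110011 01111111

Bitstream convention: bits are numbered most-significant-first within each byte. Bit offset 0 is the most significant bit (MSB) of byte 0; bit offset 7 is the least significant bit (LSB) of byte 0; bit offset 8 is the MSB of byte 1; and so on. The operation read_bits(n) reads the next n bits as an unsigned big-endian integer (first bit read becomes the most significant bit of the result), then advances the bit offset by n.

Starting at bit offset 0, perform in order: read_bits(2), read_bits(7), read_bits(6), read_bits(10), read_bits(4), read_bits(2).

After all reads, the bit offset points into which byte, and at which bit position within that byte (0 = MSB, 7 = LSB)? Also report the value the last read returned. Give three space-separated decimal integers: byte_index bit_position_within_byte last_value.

Answer: 3 7 3

Derivation:
Read 1: bits[0:2] width=2 -> value=1 (bin 01); offset now 2 = byte 0 bit 2; 30 bits remain
Read 2: bits[2:9] width=7 -> value=46 (bin 0101110); offset now 9 = byte 1 bit 1; 23 bits remain
Read 3: bits[9:15] width=6 -> value=16 (bin 010000); offset now 15 = byte 1 bit 7; 17 bits remain
Read 4: bits[15:25] width=10 -> value=742 (bin 1011100110); offset now 25 = byte 3 bit 1; 7 bits remain
Read 5: bits[25:29] width=4 -> value=15 (bin 1111); offset now 29 = byte 3 bit 5; 3 bits remain
Read 6: bits[29:31] width=2 -> value=3 (bin 11); offset now 31 = byte 3 bit 7; 1 bits remain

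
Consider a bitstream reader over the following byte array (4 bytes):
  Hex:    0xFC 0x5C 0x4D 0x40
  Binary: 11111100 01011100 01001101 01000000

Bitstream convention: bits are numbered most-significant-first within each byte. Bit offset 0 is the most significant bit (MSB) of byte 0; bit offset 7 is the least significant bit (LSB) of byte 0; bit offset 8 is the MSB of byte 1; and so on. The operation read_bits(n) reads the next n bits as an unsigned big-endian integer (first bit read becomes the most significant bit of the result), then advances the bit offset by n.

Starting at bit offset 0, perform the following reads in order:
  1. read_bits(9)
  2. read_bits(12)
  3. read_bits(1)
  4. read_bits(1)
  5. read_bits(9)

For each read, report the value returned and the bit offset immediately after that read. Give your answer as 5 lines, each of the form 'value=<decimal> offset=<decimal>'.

Answer: value=504 offset=9
value=2953 offset=21
value=1 offset=22
value=0 offset=23
value=320 offset=32

Derivation:
Read 1: bits[0:9] width=9 -> value=504 (bin 111111000); offset now 9 = byte 1 bit 1; 23 bits remain
Read 2: bits[9:21] width=12 -> value=2953 (bin 101110001001); offset now 21 = byte 2 bit 5; 11 bits remain
Read 3: bits[21:22] width=1 -> value=1 (bin 1); offset now 22 = byte 2 bit 6; 10 bits remain
Read 4: bits[22:23] width=1 -> value=0 (bin 0); offset now 23 = byte 2 bit 7; 9 bits remain
Read 5: bits[23:32] width=9 -> value=320 (bin 101000000); offset now 32 = byte 4 bit 0; 0 bits remain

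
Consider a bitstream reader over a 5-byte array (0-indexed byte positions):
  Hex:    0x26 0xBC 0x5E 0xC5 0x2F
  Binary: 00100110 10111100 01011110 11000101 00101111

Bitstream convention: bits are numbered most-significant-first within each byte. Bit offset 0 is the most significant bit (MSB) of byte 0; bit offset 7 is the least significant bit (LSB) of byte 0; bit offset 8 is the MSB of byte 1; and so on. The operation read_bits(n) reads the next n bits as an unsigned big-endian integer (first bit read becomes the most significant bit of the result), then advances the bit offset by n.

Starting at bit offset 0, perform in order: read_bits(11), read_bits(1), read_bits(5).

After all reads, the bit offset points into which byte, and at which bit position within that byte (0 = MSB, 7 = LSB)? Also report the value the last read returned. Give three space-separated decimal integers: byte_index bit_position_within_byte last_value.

Read 1: bits[0:11] width=11 -> value=309 (bin 00100110101); offset now 11 = byte 1 bit 3; 29 bits remain
Read 2: bits[11:12] width=1 -> value=1 (bin 1); offset now 12 = byte 1 bit 4; 28 bits remain
Read 3: bits[12:17] width=5 -> value=24 (bin 11000); offset now 17 = byte 2 bit 1; 23 bits remain

Answer: 2 1 24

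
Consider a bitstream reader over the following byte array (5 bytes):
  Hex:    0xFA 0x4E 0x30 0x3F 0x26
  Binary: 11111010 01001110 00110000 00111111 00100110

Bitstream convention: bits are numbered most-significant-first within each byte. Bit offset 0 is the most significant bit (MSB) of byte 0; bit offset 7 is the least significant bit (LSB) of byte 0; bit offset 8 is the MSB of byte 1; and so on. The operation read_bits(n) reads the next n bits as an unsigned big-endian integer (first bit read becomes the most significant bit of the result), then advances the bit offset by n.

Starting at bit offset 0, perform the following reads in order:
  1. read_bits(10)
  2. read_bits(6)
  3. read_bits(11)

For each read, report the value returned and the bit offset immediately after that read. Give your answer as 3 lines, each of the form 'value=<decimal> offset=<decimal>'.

Read 1: bits[0:10] width=10 -> value=1001 (bin 1111101001); offset now 10 = byte 1 bit 2; 30 bits remain
Read 2: bits[10:16] width=6 -> value=14 (bin 001110); offset now 16 = byte 2 bit 0; 24 bits remain
Read 3: bits[16:27] width=11 -> value=385 (bin 00110000001); offset now 27 = byte 3 bit 3; 13 bits remain

Answer: value=1001 offset=10
value=14 offset=16
value=385 offset=27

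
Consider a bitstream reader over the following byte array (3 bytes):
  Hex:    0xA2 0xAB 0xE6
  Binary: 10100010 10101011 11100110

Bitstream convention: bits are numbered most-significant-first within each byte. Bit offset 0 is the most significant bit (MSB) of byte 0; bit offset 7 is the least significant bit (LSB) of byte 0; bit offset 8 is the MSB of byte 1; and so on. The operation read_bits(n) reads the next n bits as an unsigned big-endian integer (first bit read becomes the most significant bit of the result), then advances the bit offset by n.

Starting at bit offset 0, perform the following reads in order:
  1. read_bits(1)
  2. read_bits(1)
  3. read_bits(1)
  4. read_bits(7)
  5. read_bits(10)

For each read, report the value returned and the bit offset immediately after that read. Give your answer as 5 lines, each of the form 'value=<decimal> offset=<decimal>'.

Answer: value=1 offset=1
value=0 offset=2
value=1 offset=3
value=10 offset=10
value=702 offset=20

Derivation:
Read 1: bits[0:1] width=1 -> value=1 (bin 1); offset now 1 = byte 0 bit 1; 23 bits remain
Read 2: bits[1:2] width=1 -> value=0 (bin 0); offset now 2 = byte 0 bit 2; 22 bits remain
Read 3: bits[2:3] width=1 -> value=1 (bin 1); offset now 3 = byte 0 bit 3; 21 bits remain
Read 4: bits[3:10] width=7 -> value=10 (bin 0001010); offset now 10 = byte 1 bit 2; 14 bits remain
Read 5: bits[10:20] width=10 -> value=702 (bin 1010111110); offset now 20 = byte 2 bit 4; 4 bits remain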